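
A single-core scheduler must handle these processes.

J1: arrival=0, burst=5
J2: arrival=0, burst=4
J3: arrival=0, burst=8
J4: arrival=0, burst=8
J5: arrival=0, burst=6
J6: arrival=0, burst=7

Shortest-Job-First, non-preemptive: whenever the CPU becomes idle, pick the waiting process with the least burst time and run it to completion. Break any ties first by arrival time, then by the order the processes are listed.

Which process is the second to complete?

Timeline: | J2 0-4 | J1 4-9 | J5 9-15 | J6 15-22 | J3 22-30 | J4 30-38 |
Completion: J1=9  J2=4  J3=30  J4=38  J5=15  J6=22
Finish order: J2 → J1 → J5 → J6 → J3 → J4

J1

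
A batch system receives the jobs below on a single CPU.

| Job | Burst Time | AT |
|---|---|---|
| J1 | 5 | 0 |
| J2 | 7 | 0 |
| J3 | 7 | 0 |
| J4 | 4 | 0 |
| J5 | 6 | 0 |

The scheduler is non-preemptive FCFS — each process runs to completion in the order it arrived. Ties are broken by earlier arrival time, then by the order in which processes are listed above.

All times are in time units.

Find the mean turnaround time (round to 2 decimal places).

Gantt: | J1 0-5 | J2 5-12 | J3 12-19 | J4 19-23 | J5 23-29 |
Completion: J1=5  J2=12  J3=19  J4=23  J5=29
Turnaround (C−A): J1=5  J2=12  J3=19  J4=23  J5=29
Turnaround times: J1=5, J2=12, J3=19, J4=23, J5=29
Average turnaround = (5+12+19+23+29) / 5 = 88/5 = 17.60

17.60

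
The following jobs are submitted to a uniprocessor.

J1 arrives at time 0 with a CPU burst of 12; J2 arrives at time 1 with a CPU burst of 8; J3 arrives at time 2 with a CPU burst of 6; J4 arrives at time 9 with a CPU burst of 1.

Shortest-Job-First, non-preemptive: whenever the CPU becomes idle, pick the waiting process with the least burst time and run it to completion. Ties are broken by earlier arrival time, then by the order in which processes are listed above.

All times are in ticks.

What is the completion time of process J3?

Gantt: | J1 0-12 | J4 12-13 | J3 13-19 | J2 19-27 |
Completion: J1=12  J2=27  J3=19  J4=13

19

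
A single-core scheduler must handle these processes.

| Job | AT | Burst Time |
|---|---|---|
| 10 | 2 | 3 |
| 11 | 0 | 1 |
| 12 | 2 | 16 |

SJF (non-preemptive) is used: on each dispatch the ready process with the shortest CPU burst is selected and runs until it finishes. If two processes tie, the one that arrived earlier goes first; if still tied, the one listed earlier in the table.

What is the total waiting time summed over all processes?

Timeline: | 11 0-1 | idle 1-2 | 10 2-5 | 12 5-21 |
Completion: 10=5  11=1  12=21
Waiting = turnaround − burst: 10=0, 11=0, 12=3
Total waiting = 0 + 0 + 3 = 3

3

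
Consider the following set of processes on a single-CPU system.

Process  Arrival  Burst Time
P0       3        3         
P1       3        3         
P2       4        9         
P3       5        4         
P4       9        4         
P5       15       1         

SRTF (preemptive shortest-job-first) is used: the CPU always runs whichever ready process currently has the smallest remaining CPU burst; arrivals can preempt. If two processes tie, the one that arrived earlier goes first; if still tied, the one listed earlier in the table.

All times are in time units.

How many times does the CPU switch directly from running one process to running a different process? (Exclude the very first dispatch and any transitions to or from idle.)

Schedule: | idle 0-3 | P0 3-6 | P1 6-9 | P3 9-13 | P4 13-15 | P5 15-16 | P4 16-18 | P2 18-27 |
Completion: P0=6  P1=9  P2=27  P3=13  P4=18  P5=16
Turnaround (C−A): P0=3  P1=6  P2=23  P3=8  P4=9  P5=1

6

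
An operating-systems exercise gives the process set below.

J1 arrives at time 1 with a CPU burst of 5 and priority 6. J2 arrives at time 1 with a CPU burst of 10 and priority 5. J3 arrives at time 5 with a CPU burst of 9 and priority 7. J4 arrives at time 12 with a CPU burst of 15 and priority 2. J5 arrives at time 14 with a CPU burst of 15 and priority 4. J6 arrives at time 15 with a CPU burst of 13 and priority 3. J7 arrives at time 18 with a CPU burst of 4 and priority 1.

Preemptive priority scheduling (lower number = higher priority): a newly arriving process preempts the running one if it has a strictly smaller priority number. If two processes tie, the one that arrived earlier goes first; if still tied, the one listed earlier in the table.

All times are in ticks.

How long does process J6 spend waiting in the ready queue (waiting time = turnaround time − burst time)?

Timeline: | idle 0-1 | J2 1-11 | J1 11-12 | J4 12-18 | J7 18-22 | J4 22-31 | J6 31-44 | J5 44-59 | J1 59-63 | J3 63-72 |
Completion: J1=63  J2=11  J3=72  J4=31  J5=59  J6=44  J7=22
Turnaround (C−A): J1=62  J2=10  J3=67  J4=19  J5=45  J6=29  J7=4
Waiting(J6) = turnaround − burst = 29 − 13 = 16

16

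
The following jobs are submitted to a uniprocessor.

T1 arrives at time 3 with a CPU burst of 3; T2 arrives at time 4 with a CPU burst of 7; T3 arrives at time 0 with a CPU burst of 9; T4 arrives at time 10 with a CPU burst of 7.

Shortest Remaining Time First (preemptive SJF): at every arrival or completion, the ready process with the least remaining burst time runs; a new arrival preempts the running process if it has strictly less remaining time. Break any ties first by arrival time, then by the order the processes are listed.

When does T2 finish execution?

Schedule: | T3 0-3 | T1 3-6 | T3 6-12 | T2 12-19 | T4 19-26 |
Completion: T1=6  T2=19  T3=12  T4=26

19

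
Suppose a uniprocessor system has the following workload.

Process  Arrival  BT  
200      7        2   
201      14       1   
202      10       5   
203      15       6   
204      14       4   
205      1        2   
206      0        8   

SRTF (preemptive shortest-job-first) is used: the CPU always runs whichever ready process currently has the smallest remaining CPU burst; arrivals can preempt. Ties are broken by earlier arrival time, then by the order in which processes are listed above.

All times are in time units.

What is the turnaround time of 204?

Timeline: | 206 0-1 | 205 1-3 | 206 3-7 | 200 7-9 | 206 9-12 | 202 12-14 | 201 14-15 | 202 15-18 | 204 18-22 | 203 22-28 |
Completion: 200=9  201=15  202=18  203=28  204=22  205=3  206=12
Turnaround(204) = completion − arrival = 22 − 14 = 8

8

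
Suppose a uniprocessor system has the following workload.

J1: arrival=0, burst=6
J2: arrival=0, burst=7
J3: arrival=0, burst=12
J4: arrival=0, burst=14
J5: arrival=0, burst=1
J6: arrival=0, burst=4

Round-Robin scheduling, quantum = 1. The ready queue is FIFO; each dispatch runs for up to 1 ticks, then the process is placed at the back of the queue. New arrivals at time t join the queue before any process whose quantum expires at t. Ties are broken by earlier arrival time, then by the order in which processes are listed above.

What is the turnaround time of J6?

21

Timeline: | J1 0-1 | J2 1-2 | J3 2-3 | J4 3-4 | J5 4-5 | J6 5-6 | J1 6-7 | J2 7-8 | J3 8-9 | J4 9-10 | J6 10-11 | J1 11-12 | J2 12-13 | J3 13-14 | J4 14-15 | J6 15-16 | J1 16-17 | J2 17-18 | J3 18-19 | J4 19-20 | J6 20-21 | J1 21-22 | J2 22-23 | J3 23-24 | J4 24-25 | J1 25-26 | J2 26-27 | J3 27-28 | J4 28-29 | J2 29-30 | J3 30-31 | J4 31-32 | J3 32-33 | J4 33-34 | J3 34-35 | J4 35-36 | J3 36-37 | J4 37-38 | J3 38-39 | J4 39-40 | J3 40-41 | J4 41-44 |
Completion: J1=26  J2=30  J3=41  J4=44  J5=5  J6=21
Turnaround (C−A): J1=26  J2=30  J3=41  J4=44  J5=5  J6=21
Turnaround(J6) = completion − arrival = 21 − 0 = 21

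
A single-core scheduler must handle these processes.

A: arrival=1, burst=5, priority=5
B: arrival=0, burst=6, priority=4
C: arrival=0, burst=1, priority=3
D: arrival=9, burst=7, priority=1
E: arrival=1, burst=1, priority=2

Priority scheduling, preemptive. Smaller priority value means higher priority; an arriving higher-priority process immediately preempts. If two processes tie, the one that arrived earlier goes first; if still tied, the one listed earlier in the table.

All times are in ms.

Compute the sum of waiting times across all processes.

Gantt: | C 0-1 | E 1-2 | B 2-8 | A 8-9 | D 9-16 | A 16-20 |
Completion: A=20  B=8  C=1  D=16  E=2
Waiting = turnaround − burst: A=14, B=2, C=0, D=0, E=0
Total waiting = 14 + 2 + 0 + 0 + 0 = 16

16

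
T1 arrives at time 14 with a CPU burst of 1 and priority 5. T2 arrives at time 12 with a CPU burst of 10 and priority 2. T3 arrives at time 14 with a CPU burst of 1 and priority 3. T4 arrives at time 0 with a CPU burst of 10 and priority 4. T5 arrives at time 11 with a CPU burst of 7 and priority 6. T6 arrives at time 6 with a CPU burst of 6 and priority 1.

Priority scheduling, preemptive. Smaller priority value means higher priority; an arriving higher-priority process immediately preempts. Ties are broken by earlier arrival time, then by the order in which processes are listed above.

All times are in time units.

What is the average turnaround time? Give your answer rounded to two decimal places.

15.00

Gantt: | T4 0-6 | T6 6-12 | T2 12-22 | T3 22-23 | T4 23-27 | T1 27-28 | T5 28-35 |
Completion: T1=28  T2=22  T3=23  T4=27  T5=35  T6=12
Turnaround (C−A): T1=14  T2=10  T3=9  T4=27  T5=24  T6=6
Turnaround times: T1=14, T2=10, T3=9, T4=27, T5=24, T6=6
Average turnaround = (14+10+9+27+24+6) / 6 = 90/6 = 15.00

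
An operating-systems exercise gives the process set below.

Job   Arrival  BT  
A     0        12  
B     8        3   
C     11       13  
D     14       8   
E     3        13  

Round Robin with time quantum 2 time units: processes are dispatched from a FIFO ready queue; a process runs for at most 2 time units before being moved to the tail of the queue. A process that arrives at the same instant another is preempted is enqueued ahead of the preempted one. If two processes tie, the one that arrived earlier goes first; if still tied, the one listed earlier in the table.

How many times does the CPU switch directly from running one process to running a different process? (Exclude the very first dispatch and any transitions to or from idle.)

Timeline: | A 0-4 | E 4-6 | A 6-8 | E 8-10 | B 10-12 | A 12-14 | E 14-16 | C 16-18 | B 18-19 | D 19-21 | A 21-23 | E 23-25 | C 25-27 | D 27-29 | A 29-31 | E 31-33 | C 33-35 | D 35-37 | E 37-39 | C 39-41 | D 41-43 | E 43-44 | C 44-49 |
Completion: A=31  B=19  C=49  D=43  E=44
Turnaround (C−A): A=31  B=11  C=38  D=29  E=41

22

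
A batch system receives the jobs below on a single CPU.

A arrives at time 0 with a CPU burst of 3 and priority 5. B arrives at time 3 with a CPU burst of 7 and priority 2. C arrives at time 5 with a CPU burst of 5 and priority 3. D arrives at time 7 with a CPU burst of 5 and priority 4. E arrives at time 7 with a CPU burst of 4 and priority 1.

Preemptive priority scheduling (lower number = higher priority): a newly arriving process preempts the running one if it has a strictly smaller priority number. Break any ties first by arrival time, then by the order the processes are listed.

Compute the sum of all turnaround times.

49

Gantt: | A 0-3 | B 3-7 | E 7-11 | B 11-14 | C 14-19 | D 19-24 |
Completion: A=3  B=14  C=19  D=24  E=11
Turnaround (C−A): A=3  B=11  C=14  D=17  E=4
Turnaround = completion − arrival: A=3, B=11, C=14, D=17, E=4
Total turnaround = 3 + 11 + 14 + 17 + 4 = 49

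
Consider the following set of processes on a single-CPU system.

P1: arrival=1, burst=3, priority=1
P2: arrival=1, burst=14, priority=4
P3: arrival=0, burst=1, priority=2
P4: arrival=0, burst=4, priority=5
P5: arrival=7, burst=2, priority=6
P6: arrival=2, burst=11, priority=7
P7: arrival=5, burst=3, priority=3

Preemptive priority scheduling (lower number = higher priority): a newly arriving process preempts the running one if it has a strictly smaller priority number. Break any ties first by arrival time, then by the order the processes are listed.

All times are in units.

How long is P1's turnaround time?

3

Schedule: | P3 0-1 | P1 1-4 | P2 4-5 | P7 5-8 | P2 8-21 | P4 21-25 | P5 25-27 | P6 27-38 |
Completion: P1=4  P2=21  P3=1  P4=25  P5=27  P6=38  P7=8
Turnaround (C−A): P1=3  P2=20  P3=1  P4=25  P5=20  P6=36  P7=3
Turnaround(P1) = completion − arrival = 4 − 1 = 3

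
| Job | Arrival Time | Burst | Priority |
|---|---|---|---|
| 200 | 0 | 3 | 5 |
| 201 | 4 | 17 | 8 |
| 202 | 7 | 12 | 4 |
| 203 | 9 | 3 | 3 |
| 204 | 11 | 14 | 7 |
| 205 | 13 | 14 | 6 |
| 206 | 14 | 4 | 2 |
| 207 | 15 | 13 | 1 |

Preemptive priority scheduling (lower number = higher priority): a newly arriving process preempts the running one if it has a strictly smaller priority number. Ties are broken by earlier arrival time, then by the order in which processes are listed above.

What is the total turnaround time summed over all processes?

241

Timeline: | 200 0-3 | idle 3-4 | 201 4-7 | 202 7-9 | 203 9-12 | 202 12-14 | 206 14-15 | 207 15-28 | 206 28-31 | 202 31-39 | 205 39-53 | 204 53-67 | 201 67-81 |
Completion: 200=3  201=81  202=39  203=12  204=67  205=53  206=31  207=28
Turnaround = completion − arrival: 200=3, 201=77, 202=32, 203=3, 204=56, 205=40, 206=17, 207=13
Total turnaround = 3 + 77 + 32 + 3 + 56 + 40 + 17 + 13 = 241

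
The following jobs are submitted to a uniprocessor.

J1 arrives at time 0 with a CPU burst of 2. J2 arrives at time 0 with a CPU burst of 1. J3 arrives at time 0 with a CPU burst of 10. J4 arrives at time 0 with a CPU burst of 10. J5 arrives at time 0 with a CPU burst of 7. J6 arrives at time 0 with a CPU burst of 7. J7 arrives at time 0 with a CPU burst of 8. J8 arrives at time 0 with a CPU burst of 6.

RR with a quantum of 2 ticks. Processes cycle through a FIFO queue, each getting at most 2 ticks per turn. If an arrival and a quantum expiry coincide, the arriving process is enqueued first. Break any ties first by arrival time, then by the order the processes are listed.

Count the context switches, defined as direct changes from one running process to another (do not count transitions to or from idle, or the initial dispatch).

Schedule: | J1 0-2 | J2 2-3 | J3 3-5 | J4 5-7 | J5 7-9 | J6 9-11 | J7 11-13 | J8 13-15 | J3 15-17 | J4 17-19 | J5 19-21 | J6 21-23 | J7 23-25 | J8 25-27 | J3 27-29 | J4 29-31 | J5 31-33 | J6 33-35 | J7 35-37 | J8 37-39 | J3 39-41 | J4 41-43 | J5 43-44 | J6 44-45 | J7 45-47 | J3 47-49 | J4 49-51 |
Completion: J1=2  J2=3  J3=49  J4=51  J5=44  J6=45  J7=47  J8=39

26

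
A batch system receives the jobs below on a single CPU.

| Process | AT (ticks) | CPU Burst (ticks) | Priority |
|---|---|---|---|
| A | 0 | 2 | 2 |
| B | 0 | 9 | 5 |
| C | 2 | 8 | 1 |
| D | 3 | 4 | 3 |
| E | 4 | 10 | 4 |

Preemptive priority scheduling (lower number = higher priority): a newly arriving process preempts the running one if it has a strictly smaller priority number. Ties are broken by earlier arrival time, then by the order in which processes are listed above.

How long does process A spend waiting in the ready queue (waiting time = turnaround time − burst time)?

0

Schedule: | A 0-2 | C 2-10 | D 10-14 | E 14-24 | B 24-33 |
Completion: A=2  B=33  C=10  D=14  E=24
Waiting(A) = turnaround − burst = 2 − 2 = 0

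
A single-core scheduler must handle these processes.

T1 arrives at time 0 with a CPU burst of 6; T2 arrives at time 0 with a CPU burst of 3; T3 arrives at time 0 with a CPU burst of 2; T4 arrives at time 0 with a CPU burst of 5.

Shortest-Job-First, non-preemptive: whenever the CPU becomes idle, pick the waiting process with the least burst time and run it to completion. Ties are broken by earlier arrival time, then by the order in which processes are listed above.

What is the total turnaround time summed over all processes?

Schedule: | T3 0-2 | T2 2-5 | T4 5-10 | T1 10-16 |
Completion: T1=16  T2=5  T3=2  T4=10
Turnaround = completion − arrival: T1=16, T2=5, T3=2, T4=10
Total turnaround = 16 + 5 + 2 + 10 = 33

33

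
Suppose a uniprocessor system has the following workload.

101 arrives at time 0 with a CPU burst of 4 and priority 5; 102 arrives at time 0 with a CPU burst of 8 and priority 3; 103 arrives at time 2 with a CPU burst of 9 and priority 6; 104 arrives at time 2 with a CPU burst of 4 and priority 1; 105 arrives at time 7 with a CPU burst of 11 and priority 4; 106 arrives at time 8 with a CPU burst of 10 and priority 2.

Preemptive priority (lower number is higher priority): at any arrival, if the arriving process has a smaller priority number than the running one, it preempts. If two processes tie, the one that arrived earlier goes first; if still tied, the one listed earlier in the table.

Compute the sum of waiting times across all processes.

97

Timeline: | 102 0-2 | 104 2-6 | 102 6-8 | 106 8-18 | 102 18-22 | 105 22-33 | 101 33-37 | 103 37-46 |
Completion: 101=37  102=22  103=46  104=6  105=33  106=18
Turnaround (C−A): 101=37  102=22  103=44  104=4  105=26  106=10
Waiting = turnaround − burst: 101=33, 102=14, 103=35, 104=0, 105=15, 106=0
Total waiting = 33 + 14 + 35 + 0 + 15 + 0 = 97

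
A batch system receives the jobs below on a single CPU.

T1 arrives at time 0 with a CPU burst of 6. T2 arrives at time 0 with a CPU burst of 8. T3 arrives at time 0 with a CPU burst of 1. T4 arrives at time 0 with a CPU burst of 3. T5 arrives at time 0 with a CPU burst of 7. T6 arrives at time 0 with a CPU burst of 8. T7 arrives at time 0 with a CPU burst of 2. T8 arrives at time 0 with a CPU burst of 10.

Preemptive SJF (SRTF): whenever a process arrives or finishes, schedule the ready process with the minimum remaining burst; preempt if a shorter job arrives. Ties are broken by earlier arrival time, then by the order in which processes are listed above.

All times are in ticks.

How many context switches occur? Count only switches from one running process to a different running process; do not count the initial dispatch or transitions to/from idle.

7

Timeline: | T3 0-1 | T7 1-3 | T4 3-6 | T1 6-12 | T5 12-19 | T2 19-27 | T6 27-35 | T8 35-45 |
Completion: T1=12  T2=27  T3=1  T4=6  T5=19  T6=35  T7=3  T8=45
Turnaround (C−A): T1=12  T2=27  T3=1  T4=6  T5=19  T6=35  T7=3  T8=45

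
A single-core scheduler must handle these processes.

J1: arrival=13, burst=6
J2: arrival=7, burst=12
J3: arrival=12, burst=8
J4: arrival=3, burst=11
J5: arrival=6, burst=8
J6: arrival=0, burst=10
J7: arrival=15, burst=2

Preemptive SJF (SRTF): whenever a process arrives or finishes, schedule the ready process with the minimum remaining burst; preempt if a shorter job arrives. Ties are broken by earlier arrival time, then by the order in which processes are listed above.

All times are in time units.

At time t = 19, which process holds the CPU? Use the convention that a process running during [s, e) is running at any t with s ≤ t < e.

J5

Timeline: | J6 0-10 | J5 10-15 | J7 15-17 | J5 17-20 | J1 20-26 | J3 26-34 | J4 34-45 | J2 45-57 |
Completion: J1=26  J2=57  J3=34  J4=45  J5=20  J6=10  J7=17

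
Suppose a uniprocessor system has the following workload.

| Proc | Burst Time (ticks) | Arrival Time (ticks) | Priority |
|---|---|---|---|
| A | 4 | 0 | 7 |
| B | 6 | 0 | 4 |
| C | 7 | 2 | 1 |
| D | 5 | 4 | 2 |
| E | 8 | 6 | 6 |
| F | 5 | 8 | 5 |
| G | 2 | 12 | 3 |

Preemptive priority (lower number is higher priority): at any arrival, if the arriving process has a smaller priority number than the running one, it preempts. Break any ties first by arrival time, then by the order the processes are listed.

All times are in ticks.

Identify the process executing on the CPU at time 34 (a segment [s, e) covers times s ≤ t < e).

Gantt: | B 0-2 | C 2-9 | D 9-14 | G 14-16 | B 16-20 | F 20-25 | E 25-33 | A 33-37 |
Completion: A=37  B=20  C=9  D=14  E=33  F=25  G=16
Turnaround (C−A): A=37  B=20  C=7  D=10  E=27  F=17  G=4

A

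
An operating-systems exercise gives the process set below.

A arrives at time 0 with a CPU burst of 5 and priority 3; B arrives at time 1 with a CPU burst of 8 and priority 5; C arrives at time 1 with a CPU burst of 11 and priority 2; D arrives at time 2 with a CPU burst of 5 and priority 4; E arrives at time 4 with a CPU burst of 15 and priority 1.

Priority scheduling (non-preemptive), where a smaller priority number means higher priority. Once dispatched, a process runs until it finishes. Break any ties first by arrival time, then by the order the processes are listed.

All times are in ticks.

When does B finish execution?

Timeline: | A 0-5 | E 5-20 | C 20-31 | D 31-36 | B 36-44 |
Completion: A=5  B=44  C=31  D=36  E=20
Turnaround (C−A): A=5  B=43  C=30  D=34  E=16

44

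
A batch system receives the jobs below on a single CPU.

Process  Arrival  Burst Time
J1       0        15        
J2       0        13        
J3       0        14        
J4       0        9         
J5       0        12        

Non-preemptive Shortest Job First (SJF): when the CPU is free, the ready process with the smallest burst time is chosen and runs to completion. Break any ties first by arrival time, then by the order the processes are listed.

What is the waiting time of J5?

9

Schedule: | J4 0-9 | J5 9-21 | J2 21-34 | J3 34-48 | J1 48-63 |
Completion: J1=63  J2=34  J3=48  J4=9  J5=21
Waiting(J5) = turnaround − burst = 21 − 12 = 9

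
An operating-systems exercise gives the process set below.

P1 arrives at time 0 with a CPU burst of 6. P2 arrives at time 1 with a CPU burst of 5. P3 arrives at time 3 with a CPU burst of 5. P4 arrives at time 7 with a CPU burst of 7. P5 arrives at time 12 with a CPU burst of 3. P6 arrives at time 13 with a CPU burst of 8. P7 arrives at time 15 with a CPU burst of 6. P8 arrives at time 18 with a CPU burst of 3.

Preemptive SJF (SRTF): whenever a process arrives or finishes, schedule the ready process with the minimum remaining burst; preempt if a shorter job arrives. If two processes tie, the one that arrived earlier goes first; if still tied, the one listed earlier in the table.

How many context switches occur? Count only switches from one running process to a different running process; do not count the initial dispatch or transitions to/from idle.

8

Timeline: | P1 0-6 | P2 6-11 | P3 11-12 | P5 12-15 | P3 15-19 | P8 19-22 | P7 22-28 | P4 28-35 | P6 35-43 |
Completion: P1=6  P2=11  P3=19  P4=35  P5=15  P6=43  P7=28  P8=22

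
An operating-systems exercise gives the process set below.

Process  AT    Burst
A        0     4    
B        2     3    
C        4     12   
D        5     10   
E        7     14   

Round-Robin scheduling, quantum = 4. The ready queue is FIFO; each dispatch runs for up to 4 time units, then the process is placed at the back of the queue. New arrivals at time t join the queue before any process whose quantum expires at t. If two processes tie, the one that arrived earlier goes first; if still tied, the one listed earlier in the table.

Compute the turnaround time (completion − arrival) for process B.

Timeline: | A 0-4 | B 4-7 | C 7-11 | D 11-15 | E 15-19 | C 19-23 | D 23-27 | E 27-31 | C 31-35 | D 35-37 | E 37-43 |
Completion: A=4  B=7  C=35  D=37  E=43
Turnaround (C−A): A=4  B=5  C=31  D=32  E=36
Turnaround(B) = completion − arrival = 7 − 2 = 5

5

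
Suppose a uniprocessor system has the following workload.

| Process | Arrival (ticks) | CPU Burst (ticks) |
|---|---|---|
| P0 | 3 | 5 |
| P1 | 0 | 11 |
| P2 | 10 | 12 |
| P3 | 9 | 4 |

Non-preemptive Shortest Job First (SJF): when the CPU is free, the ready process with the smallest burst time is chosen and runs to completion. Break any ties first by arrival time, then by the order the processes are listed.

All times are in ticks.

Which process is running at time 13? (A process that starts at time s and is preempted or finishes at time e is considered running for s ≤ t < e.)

Gantt: | P1 0-11 | P3 11-15 | P0 15-20 | P2 20-32 |
Completion: P0=20  P1=11  P2=32  P3=15
Turnaround (C−A): P0=17  P1=11  P2=22  P3=6

P3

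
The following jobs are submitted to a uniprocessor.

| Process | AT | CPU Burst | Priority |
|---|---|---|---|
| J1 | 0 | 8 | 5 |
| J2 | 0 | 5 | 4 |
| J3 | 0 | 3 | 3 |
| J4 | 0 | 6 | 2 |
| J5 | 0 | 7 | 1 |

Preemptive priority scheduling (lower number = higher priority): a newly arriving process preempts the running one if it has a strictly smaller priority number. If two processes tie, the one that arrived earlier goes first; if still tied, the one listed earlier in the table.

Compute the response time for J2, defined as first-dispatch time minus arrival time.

Schedule: | J5 0-7 | J4 7-13 | J3 13-16 | J2 16-21 | J1 21-29 |
Completion: J1=29  J2=21  J3=16  J4=13  J5=7
Response(J2) = first start − arrival = 16 − 0 = 16

16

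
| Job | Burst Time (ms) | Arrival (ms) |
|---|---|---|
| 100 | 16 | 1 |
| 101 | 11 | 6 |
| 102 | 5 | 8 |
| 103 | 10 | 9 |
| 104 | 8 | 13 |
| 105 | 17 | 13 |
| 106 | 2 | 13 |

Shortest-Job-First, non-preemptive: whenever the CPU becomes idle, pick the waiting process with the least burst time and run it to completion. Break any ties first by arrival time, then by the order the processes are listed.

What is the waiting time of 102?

Gantt: | idle 0-1 | 100 1-17 | 106 17-19 | 102 19-24 | 104 24-32 | 103 32-42 | 101 42-53 | 105 53-70 |
Completion: 100=17  101=53  102=24  103=42  104=32  105=70  106=19
Waiting(102) = turnaround − burst = 16 − 5 = 11

11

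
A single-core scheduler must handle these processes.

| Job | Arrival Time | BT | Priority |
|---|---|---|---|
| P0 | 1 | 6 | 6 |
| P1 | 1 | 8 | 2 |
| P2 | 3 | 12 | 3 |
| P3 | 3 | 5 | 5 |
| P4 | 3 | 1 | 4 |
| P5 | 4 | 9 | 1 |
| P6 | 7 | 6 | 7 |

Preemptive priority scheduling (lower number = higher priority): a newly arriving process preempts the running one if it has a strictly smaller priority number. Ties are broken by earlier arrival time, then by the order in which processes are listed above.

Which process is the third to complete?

Schedule: | idle 0-1 | P1 1-4 | P5 4-13 | P1 13-18 | P2 18-30 | P4 30-31 | P3 31-36 | P0 36-42 | P6 42-48 |
Completion: P0=42  P1=18  P2=30  P3=36  P4=31  P5=13  P6=48
Turnaround (C−A): P0=41  P1=17  P2=27  P3=33  P4=28  P5=9  P6=41
Finish order: P5 → P1 → P2 → P4 → P3 → P0 → P6

P2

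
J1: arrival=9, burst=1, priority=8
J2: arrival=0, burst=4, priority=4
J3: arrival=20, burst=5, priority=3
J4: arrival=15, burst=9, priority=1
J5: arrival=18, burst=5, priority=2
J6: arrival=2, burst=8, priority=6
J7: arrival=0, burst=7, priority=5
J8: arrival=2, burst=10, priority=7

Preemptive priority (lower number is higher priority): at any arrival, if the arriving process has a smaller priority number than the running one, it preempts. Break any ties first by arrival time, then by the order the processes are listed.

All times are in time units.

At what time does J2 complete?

4

Gantt: | J2 0-4 | J7 4-11 | J6 11-15 | J4 15-24 | J5 24-29 | J3 29-34 | J6 34-38 | J8 38-48 | J1 48-49 |
Completion: J1=49  J2=4  J3=34  J4=24  J5=29  J6=38  J7=11  J8=48
Turnaround (C−A): J1=40  J2=4  J3=14  J4=9  J5=11  J6=36  J7=11  J8=46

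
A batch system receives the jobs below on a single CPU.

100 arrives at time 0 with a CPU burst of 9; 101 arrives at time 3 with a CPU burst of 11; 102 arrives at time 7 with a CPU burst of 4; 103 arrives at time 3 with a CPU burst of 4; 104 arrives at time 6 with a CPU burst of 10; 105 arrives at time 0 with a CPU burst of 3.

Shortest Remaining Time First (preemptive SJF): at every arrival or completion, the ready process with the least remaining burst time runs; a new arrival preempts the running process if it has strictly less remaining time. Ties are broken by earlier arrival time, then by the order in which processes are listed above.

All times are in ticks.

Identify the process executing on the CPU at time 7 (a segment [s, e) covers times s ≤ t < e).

102

Schedule: | 105 0-3 | 103 3-7 | 102 7-11 | 100 11-20 | 104 20-30 | 101 30-41 |
Completion: 100=20  101=41  102=11  103=7  104=30  105=3
Turnaround (C−A): 100=20  101=38  102=4  103=4  104=24  105=3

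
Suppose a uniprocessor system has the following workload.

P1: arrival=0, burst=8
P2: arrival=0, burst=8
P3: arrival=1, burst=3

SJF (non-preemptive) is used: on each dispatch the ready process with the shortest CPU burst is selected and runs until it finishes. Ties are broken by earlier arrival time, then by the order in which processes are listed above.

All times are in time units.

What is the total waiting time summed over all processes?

18

Gantt: | P1 0-8 | P3 8-11 | P2 11-19 |
Completion: P1=8  P2=19  P3=11
Turnaround (C−A): P1=8  P2=19  P3=10
Waiting = turnaround − burst: P1=0, P2=11, P3=7
Total waiting = 0 + 11 + 7 = 18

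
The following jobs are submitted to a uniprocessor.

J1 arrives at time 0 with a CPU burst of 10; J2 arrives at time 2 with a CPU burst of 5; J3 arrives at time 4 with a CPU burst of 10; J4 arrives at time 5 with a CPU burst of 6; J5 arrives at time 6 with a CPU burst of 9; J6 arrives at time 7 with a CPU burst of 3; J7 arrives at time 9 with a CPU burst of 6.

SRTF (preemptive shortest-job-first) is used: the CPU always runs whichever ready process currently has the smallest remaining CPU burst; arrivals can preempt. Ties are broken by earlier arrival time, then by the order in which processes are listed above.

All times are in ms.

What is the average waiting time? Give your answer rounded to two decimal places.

13.00

Schedule: | J1 0-2 | J2 2-7 | J6 7-10 | J4 10-16 | J7 16-22 | J1 22-30 | J5 30-39 | J3 39-49 |
Completion: J1=30  J2=7  J3=49  J4=16  J5=39  J6=10  J7=22
Waiting times: J1=20, J2=0, J3=35, J4=5, J5=24, J6=0, J7=7
Average waiting = (20+0+35+5+24+0+7) / 7 = 91/7 = 13.00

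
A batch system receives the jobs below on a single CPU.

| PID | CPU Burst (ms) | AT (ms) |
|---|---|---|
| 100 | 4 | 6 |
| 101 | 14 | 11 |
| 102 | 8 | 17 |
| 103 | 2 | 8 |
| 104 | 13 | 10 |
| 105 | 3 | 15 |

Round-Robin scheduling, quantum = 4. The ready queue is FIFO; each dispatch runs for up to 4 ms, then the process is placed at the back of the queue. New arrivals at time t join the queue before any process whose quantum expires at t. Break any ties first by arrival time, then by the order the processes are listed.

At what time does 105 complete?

23

Gantt: | idle 0-6 | 100 6-10 | 103 10-12 | 104 12-16 | 101 16-20 | 105 20-23 | 104 23-27 | 102 27-31 | 101 31-35 | 104 35-39 | 102 39-43 | 101 43-47 | 104 47-48 | 101 48-50 |
Completion: 100=10  101=50  102=43  103=12  104=48  105=23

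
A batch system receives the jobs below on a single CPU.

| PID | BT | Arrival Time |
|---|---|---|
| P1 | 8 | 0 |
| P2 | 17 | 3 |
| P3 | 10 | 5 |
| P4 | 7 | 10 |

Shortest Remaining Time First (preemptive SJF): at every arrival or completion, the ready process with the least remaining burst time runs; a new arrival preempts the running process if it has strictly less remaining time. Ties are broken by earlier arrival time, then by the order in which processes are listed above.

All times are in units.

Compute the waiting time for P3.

10

Gantt: | P1 0-8 | P3 8-10 | P4 10-17 | P3 17-25 | P2 25-42 |
Completion: P1=8  P2=42  P3=25  P4=17
Turnaround (C−A): P1=8  P2=39  P3=20  P4=7
Waiting(P3) = turnaround − burst = 20 − 10 = 10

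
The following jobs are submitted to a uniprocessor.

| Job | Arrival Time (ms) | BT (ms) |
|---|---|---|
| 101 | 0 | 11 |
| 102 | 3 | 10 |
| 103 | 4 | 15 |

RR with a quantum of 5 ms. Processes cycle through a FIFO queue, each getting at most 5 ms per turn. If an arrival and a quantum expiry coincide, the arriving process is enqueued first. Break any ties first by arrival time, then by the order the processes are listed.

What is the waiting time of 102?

Schedule: | 101 0-5 | 102 5-10 | 103 10-15 | 101 15-20 | 102 20-25 | 103 25-30 | 101 30-31 | 103 31-36 |
Completion: 101=31  102=25  103=36
Turnaround (C−A): 101=31  102=22  103=32
Waiting(102) = turnaround − burst = 22 − 10 = 12

12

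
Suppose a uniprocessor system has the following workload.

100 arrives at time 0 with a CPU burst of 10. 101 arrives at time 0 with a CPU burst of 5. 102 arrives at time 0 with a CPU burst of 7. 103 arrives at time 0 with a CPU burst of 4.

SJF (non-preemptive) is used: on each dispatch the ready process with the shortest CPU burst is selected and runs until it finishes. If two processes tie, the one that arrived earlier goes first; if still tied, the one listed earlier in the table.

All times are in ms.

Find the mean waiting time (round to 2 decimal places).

Schedule: | 103 0-4 | 101 4-9 | 102 9-16 | 100 16-26 |
Completion: 100=26  101=9  102=16  103=4
Turnaround (C−A): 100=26  101=9  102=16  103=4
Waiting times: 100=16, 101=4, 102=9, 103=0
Average waiting = (16+4+9+0) / 4 = 29/4 = 7.25

7.25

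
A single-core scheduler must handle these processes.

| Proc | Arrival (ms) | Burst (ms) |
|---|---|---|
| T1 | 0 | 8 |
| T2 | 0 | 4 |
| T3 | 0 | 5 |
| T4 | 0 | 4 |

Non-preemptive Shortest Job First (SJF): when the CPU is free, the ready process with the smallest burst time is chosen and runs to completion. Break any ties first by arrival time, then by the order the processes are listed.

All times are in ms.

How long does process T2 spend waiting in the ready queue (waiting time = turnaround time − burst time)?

Timeline: | T2 0-4 | T4 4-8 | T3 8-13 | T1 13-21 |
Completion: T1=21  T2=4  T3=13  T4=8
Turnaround (C−A): T1=21  T2=4  T3=13  T4=8
Waiting(T2) = turnaround − burst = 4 − 4 = 0

0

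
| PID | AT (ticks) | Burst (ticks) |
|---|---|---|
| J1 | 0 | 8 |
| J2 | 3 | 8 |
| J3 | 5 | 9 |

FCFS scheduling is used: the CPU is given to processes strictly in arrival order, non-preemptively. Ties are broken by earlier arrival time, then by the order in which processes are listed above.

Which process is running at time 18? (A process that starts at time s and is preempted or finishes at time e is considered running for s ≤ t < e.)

J3

Schedule: | J1 0-8 | J2 8-16 | J3 16-25 |
Completion: J1=8  J2=16  J3=25
Turnaround (C−A): J1=8  J2=13  J3=20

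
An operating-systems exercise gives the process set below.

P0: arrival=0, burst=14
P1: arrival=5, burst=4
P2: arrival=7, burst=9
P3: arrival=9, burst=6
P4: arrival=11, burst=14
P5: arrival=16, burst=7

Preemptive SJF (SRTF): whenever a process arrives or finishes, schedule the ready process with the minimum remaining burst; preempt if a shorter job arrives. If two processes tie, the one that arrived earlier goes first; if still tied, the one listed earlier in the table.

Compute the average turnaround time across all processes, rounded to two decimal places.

20.67

Gantt: | P0 0-5 | P1 5-9 | P3 9-15 | P0 15-16 | P5 16-23 | P0 23-31 | P2 31-40 | P4 40-54 |
Completion: P0=31  P1=9  P2=40  P3=15  P4=54  P5=23
Turnaround (C−A): P0=31  P1=4  P2=33  P3=6  P4=43  P5=7
Turnaround times: P0=31, P1=4, P2=33, P3=6, P4=43, P5=7
Average turnaround = (31+4+33+6+43+7) / 6 = 124/6 = 20.67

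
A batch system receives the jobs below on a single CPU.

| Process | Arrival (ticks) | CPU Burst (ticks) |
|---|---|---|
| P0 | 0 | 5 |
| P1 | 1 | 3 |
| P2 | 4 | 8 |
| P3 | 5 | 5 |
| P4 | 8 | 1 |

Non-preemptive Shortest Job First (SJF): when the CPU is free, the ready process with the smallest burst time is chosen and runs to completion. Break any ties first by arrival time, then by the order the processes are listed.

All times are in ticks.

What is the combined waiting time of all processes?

Timeline: | P0 0-5 | P1 5-8 | P4 8-9 | P3 9-14 | P2 14-22 |
Completion: P0=5  P1=8  P2=22  P3=14  P4=9
Turnaround (C−A): P0=5  P1=7  P2=18  P3=9  P4=1
Waiting = turnaround − burst: P0=0, P1=4, P2=10, P3=4, P4=0
Total waiting = 0 + 4 + 10 + 4 + 0 = 18

18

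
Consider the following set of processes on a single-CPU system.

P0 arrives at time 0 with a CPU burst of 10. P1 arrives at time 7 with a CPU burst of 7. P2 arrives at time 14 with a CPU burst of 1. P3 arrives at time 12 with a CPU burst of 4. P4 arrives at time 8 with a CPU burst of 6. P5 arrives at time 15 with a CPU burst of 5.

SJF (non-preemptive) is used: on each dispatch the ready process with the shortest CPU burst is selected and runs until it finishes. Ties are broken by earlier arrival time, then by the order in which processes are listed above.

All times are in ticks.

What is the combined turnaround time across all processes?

Gantt: | P0 0-10 | P4 10-16 | P2 16-17 | P3 17-21 | P5 21-26 | P1 26-33 |
Completion: P0=10  P1=33  P2=17  P3=21  P4=16  P5=26
Turnaround = completion − arrival: P0=10, P1=26, P2=3, P3=9, P4=8, P5=11
Total turnaround = 10 + 26 + 3 + 9 + 8 + 11 = 67

67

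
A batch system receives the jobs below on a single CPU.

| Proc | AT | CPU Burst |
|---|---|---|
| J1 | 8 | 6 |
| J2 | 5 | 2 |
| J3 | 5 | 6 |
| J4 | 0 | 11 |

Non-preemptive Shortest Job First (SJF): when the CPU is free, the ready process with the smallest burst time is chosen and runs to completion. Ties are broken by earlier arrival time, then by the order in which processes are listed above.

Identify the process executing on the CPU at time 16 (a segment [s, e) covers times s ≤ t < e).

Gantt: | J4 0-11 | J2 11-13 | J3 13-19 | J1 19-25 |
Completion: J1=25  J2=13  J3=19  J4=11
Turnaround (C−A): J1=17  J2=8  J3=14  J4=11

J3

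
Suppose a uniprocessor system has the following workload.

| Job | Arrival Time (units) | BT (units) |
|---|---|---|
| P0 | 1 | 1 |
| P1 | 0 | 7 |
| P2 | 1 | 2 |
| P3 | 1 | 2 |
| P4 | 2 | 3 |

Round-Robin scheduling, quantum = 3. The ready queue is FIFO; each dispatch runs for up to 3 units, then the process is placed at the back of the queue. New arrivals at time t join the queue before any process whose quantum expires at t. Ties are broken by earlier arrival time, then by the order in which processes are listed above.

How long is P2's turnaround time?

5

Schedule: | P1 0-3 | P0 3-4 | P2 4-6 | P3 6-8 | P4 8-11 | P1 11-15 |
Completion: P0=4  P1=15  P2=6  P3=8  P4=11
Turnaround (C−A): P0=3  P1=15  P2=5  P3=7  P4=9
Turnaround(P2) = completion − arrival = 6 − 1 = 5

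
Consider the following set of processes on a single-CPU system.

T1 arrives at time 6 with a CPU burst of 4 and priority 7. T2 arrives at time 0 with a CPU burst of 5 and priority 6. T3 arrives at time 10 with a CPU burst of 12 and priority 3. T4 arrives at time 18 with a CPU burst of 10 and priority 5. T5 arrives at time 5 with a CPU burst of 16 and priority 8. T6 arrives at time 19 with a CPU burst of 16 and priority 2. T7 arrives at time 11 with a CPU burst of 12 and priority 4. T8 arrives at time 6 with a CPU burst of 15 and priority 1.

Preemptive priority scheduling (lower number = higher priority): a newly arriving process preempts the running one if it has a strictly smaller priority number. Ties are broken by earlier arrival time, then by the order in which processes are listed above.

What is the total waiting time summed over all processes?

244

Timeline: | T2 0-5 | T5 5-6 | T8 6-21 | T6 21-37 | T3 37-49 | T7 49-61 | T4 61-71 | T1 71-75 | T5 75-90 |
Completion: T1=75  T2=5  T3=49  T4=71  T5=90  T6=37  T7=61  T8=21
Waiting = turnaround − burst: T1=65, T2=0, T3=27, T4=43, T5=69, T6=2, T7=38, T8=0
Total waiting = 65 + 0 + 27 + 43 + 69 + 2 + 38 + 0 = 244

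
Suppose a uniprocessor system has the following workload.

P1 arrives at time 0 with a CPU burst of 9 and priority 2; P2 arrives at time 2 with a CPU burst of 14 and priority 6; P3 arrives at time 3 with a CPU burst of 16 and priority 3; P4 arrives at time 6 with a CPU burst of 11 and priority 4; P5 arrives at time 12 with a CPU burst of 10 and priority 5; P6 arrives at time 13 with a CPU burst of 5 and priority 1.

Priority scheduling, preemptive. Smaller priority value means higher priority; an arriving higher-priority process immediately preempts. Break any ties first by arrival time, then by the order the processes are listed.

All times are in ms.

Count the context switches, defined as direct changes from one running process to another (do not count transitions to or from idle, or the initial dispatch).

6

Timeline: | P1 0-9 | P3 9-13 | P6 13-18 | P3 18-30 | P4 30-41 | P5 41-51 | P2 51-65 |
Completion: P1=9  P2=65  P3=30  P4=41  P5=51  P6=18
Turnaround (C−A): P1=9  P2=63  P3=27  P4=35  P5=39  P6=5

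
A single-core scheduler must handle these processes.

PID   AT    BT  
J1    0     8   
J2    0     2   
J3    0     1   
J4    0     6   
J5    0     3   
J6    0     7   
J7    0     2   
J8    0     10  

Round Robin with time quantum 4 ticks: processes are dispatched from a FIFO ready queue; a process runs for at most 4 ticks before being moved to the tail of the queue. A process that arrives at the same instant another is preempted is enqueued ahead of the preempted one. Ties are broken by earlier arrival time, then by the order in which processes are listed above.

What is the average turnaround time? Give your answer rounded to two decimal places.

Gantt: | J1 0-4 | J2 4-6 | J3 6-7 | J4 7-11 | J5 11-14 | J6 14-18 | J7 18-20 | J8 20-24 | J1 24-28 | J4 28-30 | J6 30-33 | J8 33-39 |
Completion: J1=28  J2=6  J3=7  J4=30  J5=14  J6=33  J7=20  J8=39
Turnaround times: J1=28, J2=6, J3=7, J4=30, J5=14, J6=33, J7=20, J8=39
Average turnaround = (28+6+7+30+14+33+20+39) / 8 = 177/8 = 22.13

22.13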